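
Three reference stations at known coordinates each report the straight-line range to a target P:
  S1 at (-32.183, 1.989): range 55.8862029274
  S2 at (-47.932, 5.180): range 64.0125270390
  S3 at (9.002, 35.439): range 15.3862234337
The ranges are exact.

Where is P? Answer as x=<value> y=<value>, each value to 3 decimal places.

eq1: (x + 32.183)² + (y − 1.989)² = 55.8862029274²
eq2: (x + 47.932)² + (y − 5.180)² = 64.0125270390²
eq3: (x − 9.002)² + (y − 35.439)² = 15.3862234337²
eq2−eq3, eq2−eq1 (x²,y² cancel):
  113.868·x + 60.518·y = 2873.517447
  31.498·x − 6.382·y = -310.271474
det = 113.868·-6.382 − 60.518·31.498 = -2632.901540
x = (2873.517447·-6.382 − 60.518·-310.271474) / -2632.901540 = -0.166440
y = (113.868·-310.271474 − 2873.517447·31.498) / -2632.901540 = 47.795196

x=-0.166 y=47.795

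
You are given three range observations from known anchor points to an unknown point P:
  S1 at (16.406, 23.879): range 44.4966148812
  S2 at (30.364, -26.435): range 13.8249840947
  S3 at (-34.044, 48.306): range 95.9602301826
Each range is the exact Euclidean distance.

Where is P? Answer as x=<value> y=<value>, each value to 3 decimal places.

eq1: (x − 16.406)² + (y − 23.879)² = 44.4966148812²
eq2: (x − 30.364)² + (y + 26.435)² = 13.8249840947²
eq3: (x + 34.044)² + (y − 48.306)² = 95.9602301826²
eq2−eq1, eq2−eq3 (x²,y² cancel):
  -27.916·x + 100.628·y = -2570.236795
  -128.816·x + 149.482·y = -7145.553740
det = -27.916·149.482 − 100.628·-128.816 = 8789.556936
x = (-2570.236795·149.482 − 100.628·-7145.553740) / 8789.556936 = 38.095054
y = (-27.916·-7145.553740 − -2570.236795·-128.816) / 8789.556936 = -14.973718

x=38.095 y=-14.974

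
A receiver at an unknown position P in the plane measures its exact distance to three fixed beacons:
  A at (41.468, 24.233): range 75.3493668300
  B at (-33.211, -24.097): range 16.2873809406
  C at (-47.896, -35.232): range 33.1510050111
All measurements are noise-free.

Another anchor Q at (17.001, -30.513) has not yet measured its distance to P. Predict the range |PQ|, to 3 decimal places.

eq1: (x − 41.468)² + (y − 24.233)² = 75.3493668300²
eq2: (x + 33.211)² + (y + 24.097)² = 16.2873809406²
eq3: (x + 47.896)² + (y + 35.232)² = 33.1510050111²
eq3−eq2, eq3−eq1 (x²,y² cancel):
  29.370·x + 22.270·y = -1017.974355
  178.728·x + 118.930·y = -5807.025275
det = 29.370·118.930 − 22.270·178.728 = -487.298460
x = (-1017.974355·118.930 − 22.270·-5807.025275) / -487.298460 = -16.939850
y = (29.370·-5807.025275 − -1017.974355·178.728) / -487.298460 = -23.370047
|P − Q| = √((-16.939850 − 17.001)² + (-23.370047 − -30.513)²) = 34.684335

34.684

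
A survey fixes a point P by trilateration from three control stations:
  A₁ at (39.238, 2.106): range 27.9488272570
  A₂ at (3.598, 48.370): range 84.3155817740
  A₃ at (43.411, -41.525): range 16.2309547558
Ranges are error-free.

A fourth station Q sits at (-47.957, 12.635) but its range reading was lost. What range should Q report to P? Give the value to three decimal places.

eq1: (x − 39.238)² + (y − 2.106)² = 27.9488272570²
eq2: (x − 3.598)² + (y − 48.370)² = 84.3155817740²
eq3: (x − 43.411)² + (y + 41.525)² = 16.2309547558²
eq2−eq3, eq2−eq1 (x²,y² cancel):
  79.626·x − 179.790·y = 8101.911480
  71.280·x − 92.528·y = 5519.433761
det = 79.626·-92.528 − -179.790·71.280 = 5447.796672
x = (8101.911480·-92.528 − -179.790·5519.433761) / 5447.796672 = 44.547428
y = (79.626·5519.433761 − 8101.911480·71.280) / 5447.796672 = -25.333878
|P − Q| = √((44.547428 − -47.957)² + (-25.333878 − 12.635)²) = 99.993524

99.994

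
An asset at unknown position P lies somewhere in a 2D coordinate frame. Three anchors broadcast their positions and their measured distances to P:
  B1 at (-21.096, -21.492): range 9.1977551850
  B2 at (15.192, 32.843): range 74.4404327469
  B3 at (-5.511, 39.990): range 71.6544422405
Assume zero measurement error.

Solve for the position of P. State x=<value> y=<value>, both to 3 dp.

eq1: (x + 21.096)² + (y + 21.492)² = 9.1977551850²
eq2: (x − 15.192)² + (y − 32.843)² = 74.4404327469²
eq3: (x + 5.511)² + (y − 39.990)² = 71.6544422405²
eq2−eq1, eq2−eq3 (x²,y² cancel):
  -72.576·x − 108.670·y = 5054.267094
  -41.406·x + 14.294·y = 727.130643
det = -72.576·14.294 − -108.670·-41.406 = -5536.991364
x = (5054.267094·14.294 − -108.670·727.130643) / -5536.991364 = -27.318623
y = (-72.576·727.130643 − 5054.267094·-41.406) / -5536.991364 = -28.265305

x=-27.319 y=-28.265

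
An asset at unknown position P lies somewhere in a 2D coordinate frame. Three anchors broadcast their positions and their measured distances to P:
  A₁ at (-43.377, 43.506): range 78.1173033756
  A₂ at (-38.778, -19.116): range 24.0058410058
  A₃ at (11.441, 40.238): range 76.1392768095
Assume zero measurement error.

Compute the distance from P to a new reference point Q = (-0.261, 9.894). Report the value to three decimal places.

43.630

eq1: (x + 43.377)² + (y − 43.506)² = 78.1173033756²
eq2: (x + 38.778)² + (y + 19.116)² = 24.0058410058²
eq3: (x − 11.441)² + (y − 40.238)² = 76.1392768095²
eq2−eq3, eq2−eq1 (x²,y² cancel):
  100.438·x + 118.708·y = -5340.070686
  -9.198·x + 125.244·y = -3620.851259
det = 100.438·125.244 − 118.708·-9.198 = 13671.133056
x = (-5340.070686·125.244 − 118.708·-3620.851259) / 13671.133056 = -17.481199
y = (100.438·-3620.851259 − -5340.070686·-9.198) / 13671.133056 = -30.194208
|P − Q| = √((-17.481199 − -0.261)² + (-30.194208 − 9.894)²) = 43.630261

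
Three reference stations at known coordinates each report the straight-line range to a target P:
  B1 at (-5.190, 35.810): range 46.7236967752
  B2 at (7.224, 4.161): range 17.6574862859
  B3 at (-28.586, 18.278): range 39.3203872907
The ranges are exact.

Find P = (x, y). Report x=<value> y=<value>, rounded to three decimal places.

eq1: (x + 5.190)² + (y − 35.810)² = 46.7236967752²
eq2: (x − 7.224)² + (y − 4.161)² = 17.6574862859²
eq3: (x + 28.586)² + (y − 18.278)² = 39.3203872907²
eq2−eq1, eq2−eq3 (x²,y² cancel):
  -24.828·x + 63.298·y = -631.524915
  -71.620·x + 28.234·y = -152.561452
det = -24.828·28.234 − 63.298·-71.620 = 3832.409008
x = (-631.524915·28.234 − 63.298·-152.561452) / 3832.409008 = -2.132768
y = (-24.828·-152.561452 − -631.524915·-71.620) / 3832.409008 = -10.813569

x=-2.133 y=-10.814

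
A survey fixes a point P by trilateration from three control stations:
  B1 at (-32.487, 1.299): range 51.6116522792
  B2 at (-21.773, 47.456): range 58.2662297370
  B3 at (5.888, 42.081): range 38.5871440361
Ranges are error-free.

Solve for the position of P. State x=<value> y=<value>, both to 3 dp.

eq1: (x + 32.487)² + (y − 1.299)² = 51.6116522792²
eq2: (x + 21.773)² + (y − 47.456)² = 58.2662297370²
eq3: (x − 5.888)² + (y − 42.081)² = 38.5871440361²
eq1−eq2, eq1−eq3 (x²,y² cancel):
  21.428·x + 92.314·y = 937.852018
  76.750·x + 81.564·y = 1923.181501
det = 21.428·81.564 − 92.314·76.750 = -5337.346108
x = (937.852018·81.564 − 92.314·1923.181501) / -5337.346108 = 18.931059
y = (21.428·1923.181501 − 937.852018·76.750) / -5337.346108 = 5.765077

x=18.931 y=5.765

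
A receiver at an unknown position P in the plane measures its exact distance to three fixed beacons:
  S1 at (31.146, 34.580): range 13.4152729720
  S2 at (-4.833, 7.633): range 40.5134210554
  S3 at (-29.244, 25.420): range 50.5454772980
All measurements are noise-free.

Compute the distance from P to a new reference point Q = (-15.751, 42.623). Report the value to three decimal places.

34.866

eq1: (x − 31.146)² + (y − 34.580)² = 13.4152729720²
eq2: (x + 4.833)² + (y − 7.633)² = 40.5134210554²
eq3: (x + 29.244)² + (y − 25.420)² = 50.5454772980²
eq1−eq3, eq1−eq2 (x²,y² cancel):
  -120.780·x − 18.320·y = -3039.337506
  -71.958·x − 53.894·y = -3545.596875
det = -120.780·-53.894 − -18.320·-71.958 = 5191.046760
x = (-3039.337506·-53.894 − -18.320·-3545.596875) / 5191.046760 = 19.041770
y = (-120.780·-3545.596875 − -3039.337506·-71.958) / 5191.046760 = 40.364218
|P − Q| = √((19.041770 − -15.751)² + (40.364218 − 42.623)²) = 34.866015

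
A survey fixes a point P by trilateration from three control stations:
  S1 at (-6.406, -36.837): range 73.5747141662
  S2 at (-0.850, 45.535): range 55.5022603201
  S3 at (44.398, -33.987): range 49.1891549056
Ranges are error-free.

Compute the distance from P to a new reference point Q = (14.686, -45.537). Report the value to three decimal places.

68.149

eq1: (x + 6.406)² + (y + 36.837)² = 73.5747141662²
eq2: (x + 0.850)² + (y − 45.535)² = 55.5022603201²
eq3: (x − 44.398)² + (y + 33.987)² = 49.1891549056²
eq2−eq3, eq2−eq1 (x²,y² cancel):
  90.496·x − 159.044·y = 1713.067788
  -11.112·x − 164.744·y = -3008.894984
det = 90.496·-164.744 − -159.044·-11.112 = -16675.969952
x = (1713.067788·-164.744 − -159.044·-3008.894984) / -16675.969952 = 45.620395
y = (90.496·-3008.894984 − 1713.067788·-11.112) / -16675.969952 = 15.186964
|P − Q| = √((45.620395 − 14.686)² + (15.186964 − -45.537)²) = 68.149369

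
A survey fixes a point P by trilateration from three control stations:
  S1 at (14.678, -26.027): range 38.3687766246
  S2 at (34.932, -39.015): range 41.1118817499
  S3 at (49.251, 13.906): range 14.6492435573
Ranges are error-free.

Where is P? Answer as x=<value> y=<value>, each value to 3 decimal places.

x=41.303 y=1.600

eq1: (x − 14.678)² + (y + 26.027)² = 38.3687766246²
eq2: (x − 34.932)² + (y + 39.015)² = 41.1118817499²
eq3: (x − 49.251)² + (y − 13.906)² = 14.6492435573²
eq1−eq3, eq1−eq2 (x²,y² cancel):
  69.146·x + 79.866·y = 2983.752107
  40.508·x − 25.976·y = 1631.542635
det = 69.146·-25.976 − 79.866·40.508 = -5031.348424
x = (2983.752107·-25.976 − 79.866·1631.542635) / -5031.348424 = 41.303188
y = (69.146·1631.542635 − 2983.752107·40.508) / -5031.348424 = 1.600204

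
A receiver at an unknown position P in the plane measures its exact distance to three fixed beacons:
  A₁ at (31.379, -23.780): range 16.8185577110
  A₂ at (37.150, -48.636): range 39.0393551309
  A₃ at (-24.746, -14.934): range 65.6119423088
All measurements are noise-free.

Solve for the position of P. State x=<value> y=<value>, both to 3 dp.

eq1: (x − 31.379)² + (y + 23.780)² = 16.8185577110²
eq2: (x − 37.150)² + (y + 48.636)² = 39.0393551309²
eq3: (x + 24.746)² + (y + 14.934)² = 65.6119423088²
eq3−eq1, eq3−eq2 (x²,y² cancel):
  112.250·x − 17.692·y = 4736.804259
  123.792·x − 67.404·y = 5691.049849
det = 112.250·-67.404 − -17.692·123.792 = -5375.970936
x = (4736.804259·-67.404 − -17.692·5691.049849) / -5375.970936 = 40.661213
y = (112.250·5691.049849 − 4736.804259·123.792) / -5375.970936 = -9.754865

x=40.661 y=-9.755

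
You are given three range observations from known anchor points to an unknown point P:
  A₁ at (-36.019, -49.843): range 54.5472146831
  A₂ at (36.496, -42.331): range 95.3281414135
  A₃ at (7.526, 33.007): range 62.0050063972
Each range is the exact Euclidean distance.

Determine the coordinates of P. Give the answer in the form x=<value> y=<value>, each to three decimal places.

x=-47.050 y=3.577

eq1: (x + 36.019)² + (y + 49.843)² = 54.5472146831²
eq2: (x − 36.496)² + (y + 42.331)² = 95.3281414135²
eq3: (x − 7.526)² + (y − 33.007)² = 62.0050063972²
eq3−eq2, eq3−eq1 (x²,y² cancel):
  57.940·x − 150.676·y = -3265.064875
  -87.090·x − 165.700·y = 3504.812474
det = 57.940·-165.700 − -150.676·-87.090 = -22723.030840
x = (-3265.064875·-165.700 − -150.676·3504.812474) / -22723.030840 = -47.049726
y = (57.940·3504.812474 − -3265.064875·-87.090) / -22723.030840 = 3.577237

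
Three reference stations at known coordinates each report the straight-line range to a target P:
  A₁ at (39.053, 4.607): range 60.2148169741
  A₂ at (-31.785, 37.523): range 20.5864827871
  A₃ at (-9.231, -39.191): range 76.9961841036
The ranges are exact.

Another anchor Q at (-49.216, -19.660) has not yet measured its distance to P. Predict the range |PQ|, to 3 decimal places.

eq1: (x − 39.053)² + (y − 4.607)² = 60.2148169741²
eq2: (x + 31.785)² + (y − 37.523)² = 20.5864827871²
eq3: (x + 9.231)² + (y + 39.191)² = 76.9961841036²
eq3−eq1, eq3−eq2 (x²,y² cancel):
  96.568·x + 87.596·y = 2227.803599
  -45.108·x + 153.428·y = 6301.725005
det = 96.568·153.428 − 87.596·-45.108 = 18767.515472
x = (2227.803599·153.428 − 87.596·6301.725005) / 18767.515472 = -11.200121
y = (96.568·6301.725005 − 2227.803599·-45.108) / 18767.515472 = 37.780001
|P − Q| = √((-11.200121 − -49.216)² + (37.780001 − -19.660)²) = 68.880772

68.881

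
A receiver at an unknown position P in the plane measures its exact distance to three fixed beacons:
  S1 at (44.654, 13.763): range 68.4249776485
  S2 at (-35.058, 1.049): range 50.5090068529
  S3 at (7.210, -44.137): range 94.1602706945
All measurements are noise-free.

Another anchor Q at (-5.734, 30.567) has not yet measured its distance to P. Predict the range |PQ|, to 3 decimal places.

eq1: (x − 44.654)² + (y − 13.763)² = 68.4249776485²
eq2: (x + 35.058)² + (y − 1.049)² = 50.5090068529²
eq3: (x − 7.210)² + (y + 44.137)² = 94.1602706945²
eq2−eq1, eq2−eq3 (x²,y² cancel):
  159.424·x + 25.428·y = -1177.581673
  84.536·x − 90.372·y = -5545.101700
det = 159.424·-90.372 − 25.428·84.536 = -16557.047136
x = (-1177.581673·-90.372 − 25.428·-5545.101700) / -16557.047136 = -14.943562
y = (159.424·-5545.101700 − -1177.581673·84.536) / -16557.047136 = 47.380082
|P − Q| = √((-14.943562 − -5.734)² + (47.380082 − 30.567)²) = 19.170179

19.170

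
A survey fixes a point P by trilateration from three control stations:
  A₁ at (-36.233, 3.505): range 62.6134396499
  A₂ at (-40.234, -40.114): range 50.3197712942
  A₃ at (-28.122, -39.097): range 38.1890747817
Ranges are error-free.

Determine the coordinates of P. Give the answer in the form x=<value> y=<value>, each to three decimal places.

x=10.064 y=-38.649

eq1: (x + 36.233)² + (y − 3.505)² = 62.6134396499²
eq2: (x + 40.234)² + (y + 40.114)² = 50.3197712942²
eq3: (x + 28.122)² + (y + 39.097)² = 38.1890747817²
eq1−eq3, eq1−eq2 (x²,y² cancel):
  16.222·x − 85.204·y = 3456.344371
  -8.002·x − 87.238·y = 3291.155880
det = 16.222·-87.238 − -85.204·-8.002 = -2096.977244
x = (3456.344371·-87.238 − -85.204·3291.155880) / -2096.977244 = 10.064451
y = (16.222·3291.155880 − 3456.344371·-8.002) / -2096.977244 = -38.649346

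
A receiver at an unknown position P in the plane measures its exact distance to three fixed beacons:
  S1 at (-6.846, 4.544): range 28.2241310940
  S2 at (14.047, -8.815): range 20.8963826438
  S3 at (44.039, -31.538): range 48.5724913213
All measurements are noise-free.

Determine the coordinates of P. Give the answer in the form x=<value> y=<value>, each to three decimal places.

x=20.625 y=11.019

eq1: (x + 6.846)² + (y − 4.544)² = 28.2241310940²
eq2: (x − 14.047)² + (y + 8.815)² = 20.8963826438²
eq3: (x − 44.039)² + (y + 31.538)² = 48.5724913213²
eq3−eq2, eq3−eq1 (x²,y² cancel):
  -59.984·x + 45.446·y = -736.428425
  -101.770·x + 72.164·y = -1303.877976
det = -59.984·72.164 − 45.446·-101.770 = 296.354044
x = (-736.428425·72.164 − 45.446·-1303.877976) / 296.354044 = 20.625390
y = (-59.984·-1303.877976 − -736.428425·-101.770) / 296.354044 = 11.018900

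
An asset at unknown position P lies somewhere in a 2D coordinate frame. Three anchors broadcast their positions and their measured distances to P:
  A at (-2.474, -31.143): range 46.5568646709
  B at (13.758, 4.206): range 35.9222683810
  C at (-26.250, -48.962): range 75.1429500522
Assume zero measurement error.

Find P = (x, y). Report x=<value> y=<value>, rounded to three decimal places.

eq1: (x + 2.474)² + (y + 31.143)² = 46.5568646709²
eq2: (x − 13.758)² + (y − 4.206)² = 35.9222683810²
eq3: (x + 26.250)² + (y + 48.962)² = 75.1429500522²
eq3−eq1, eq3−eq2 (x²,y² cancel):
  47.552·x + 35.638·y = 1368.588476
  80.016·x + 106.336·y = 1476.686633
det = 47.552·106.336 − 35.638·80.016 = 2204.879264
x = (1368.588476·106.336 − 35.638·1476.686633) / 2204.879264 = 42.135670
y = (47.552·1476.686633 − 1368.588476·80.016) / 2204.879264 = -17.819376

x=42.136 y=-17.819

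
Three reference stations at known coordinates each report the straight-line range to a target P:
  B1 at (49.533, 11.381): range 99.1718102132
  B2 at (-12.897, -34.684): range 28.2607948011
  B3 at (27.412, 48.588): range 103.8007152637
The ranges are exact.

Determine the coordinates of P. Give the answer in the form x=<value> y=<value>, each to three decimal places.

eq1: (x − 49.533)² + (y − 11.381)² = 99.1718102132²
eq2: (x + 12.897)² + (y + 34.684)² = 28.2607948011²
eq3: (x − 27.412)² + (y − 48.588)² = 103.8007152637²
eq2−eq1, eq2−eq3 (x²,y² cancel):
  124.860·x + 92.130·y = -7822.642633
  80.618·x + 166.544·y = -8233.016943
det = 124.860·166.544 − 92.130·80.618 = 13367.347500
x = (-7822.642633·166.544 − 92.130·-8233.016943) / 13367.347500 = -40.719099
y = (124.860·-8233.016943 − -7822.642633·80.618) / 13367.347500 = -29.723825

x=-40.719 y=-29.724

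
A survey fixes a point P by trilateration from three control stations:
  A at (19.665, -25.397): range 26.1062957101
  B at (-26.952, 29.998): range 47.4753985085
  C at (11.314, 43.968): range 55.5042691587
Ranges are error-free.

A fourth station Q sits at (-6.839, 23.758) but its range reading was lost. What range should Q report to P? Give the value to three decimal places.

34.233

eq1: (x − 19.665)² + (y + 25.397)² = 26.1062957101²
eq2: (x + 26.952)² + (y − 29.998)² = 47.4753985085²
eq3: (x − 11.314)² + (y − 43.968)² = 55.5042691587²
eq2−eq3, eq2−eq1 (x²,y² cancel):
  76.532·x + 27.940·y = -391.909119
  93.234·x − 110.790·y = 977.804314
det = 76.532·-110.790 − 27.940·93.234 = -11083.938240
x = (-391.909119·-110.790 − 27.940·977.804314) / -11083.938240 = -1.452531
y = (76.532·977.804314 − -391.909119·93.234) / -11083.938240 = -10.048105
|P − Q| = √((-1.452531 − -6.839)² + (-10.048105 − 23.758)²) = 34.232540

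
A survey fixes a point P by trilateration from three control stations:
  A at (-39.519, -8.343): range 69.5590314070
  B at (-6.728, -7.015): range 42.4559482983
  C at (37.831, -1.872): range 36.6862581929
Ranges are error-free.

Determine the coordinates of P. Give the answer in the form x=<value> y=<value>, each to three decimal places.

x=24.315 y=-35.978

eq1: (x + 39.519)² + (y + 8.343)² = 69.5590314070²
eq2: (x + 6.728)² + (y + 7.015)² = 42.4559482983²
eq3: (x − 37.831)² + (y + 1.872)² = 36.6862581929²
eq2−eq3, eq2−eq1 (x²,y² cancel):
  89.118·x + 10.286·y = 1796.838742
  -65.582·x − 2.656·y = -1499.070503
det = 89.118·-2.656 − 10.286·-65.582 = 437.879044
x = (1796.838742·-2.656 − 10.286·-1499.070503) / 437.879044 = 24.315015
y = (89.118·-1499.070503 − 1796.838742·-65.582) / 437.879044 = -35.977713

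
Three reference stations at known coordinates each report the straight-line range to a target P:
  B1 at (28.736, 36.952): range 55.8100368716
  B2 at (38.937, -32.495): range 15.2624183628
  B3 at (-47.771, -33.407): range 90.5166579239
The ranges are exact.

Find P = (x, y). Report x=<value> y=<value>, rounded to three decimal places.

x=41.323 y=-17.420

eq1: (x − 28.736)² + (y − 36.952)² = 55.8100368716²
eq2: (x − 38.937)² + (y + 32.495)² = 15.2624183628²
eq3: (x + 47.771)² + (y + 33.407)² = 90.5166579239²
eq3−eq1, eq3−eq2 (x²,y² cancel):
  153.014·x + 140.718·y = 3871.617056
  173.416·x + 1.824·y = 7134.242851
det = 153.014·1.824 − 140.718·173.416 = -24123.655152
x = (3871.617056·1.824 − 140.718·7134.242851) / -24123.655152 = 41.322700
y = (153.014·7134.242851 − 3871.617056·173.416) / -24123.655152 = -17.420191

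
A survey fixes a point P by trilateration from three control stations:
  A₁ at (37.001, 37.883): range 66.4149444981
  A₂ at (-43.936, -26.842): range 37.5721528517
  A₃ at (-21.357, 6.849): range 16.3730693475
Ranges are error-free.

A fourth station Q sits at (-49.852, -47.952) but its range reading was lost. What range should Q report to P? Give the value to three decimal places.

eq1: (x − 37.001)² + (y − 37.883)² = 66.4149444981²
eq2: (x + 43.936)² + (y + 26.842)² = 37.5721528517²
eq3: (x + 21.357)² + (y − 6.849)² = 16.3730693475²
eq2−eq3, eq2−eq1 (x²,y² cancel):
  45.158·x + 67.382·y = -1004.245540
  161.874·x + 129.450·y = -2845.947553
det = 45.158·129.450 − 67.382·161.874 = -5061.690768
x = (-1004.245540·129.450 − 67.382·-2845.947553) / -5061.690768 = -12.202652
y = (45.158·-2845.947553 − -1004.245540·161.874) / -5061.690768 = -6.725805
|P − Q| = √((-12.202652 − -49.852)² + (-6.725805 − -47.952)²) = 55.830749

55.831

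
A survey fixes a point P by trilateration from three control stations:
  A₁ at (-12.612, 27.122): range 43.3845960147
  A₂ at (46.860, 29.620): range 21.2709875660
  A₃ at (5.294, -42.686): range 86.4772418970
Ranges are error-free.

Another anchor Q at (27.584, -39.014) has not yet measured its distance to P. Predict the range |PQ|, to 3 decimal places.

79.604

eq1: (x + 12.612)² + (y − 27.122)² = 43.3845960147²
eq2: (x − 46.860)² + (y − 29.620)² = 21.2709875660²
eq3: (x − 5.294)² + (y + 42.686)² = 86.4772418970²
eq1−eq2, eq1−eq3 (x²,y² cancel):
  118.944·x + 4.996·y = 3608.306831
  35.812·x − 139.616·y = -4640.634591
det = 118.944·-139.616 − 4.996·35.812 = -16785.402256
x = (3608.306831·-139.616 − 4.996·-4640.634591) / -16785.402256 = 28.631590
y = (118.944·-4640.634591 − 3608.306831·35.812) / -16785.402256 = 40.582663
|P − Q| = √((28.631590 − 27.584)² + (40.582663 − -39.014)²) = 79.603557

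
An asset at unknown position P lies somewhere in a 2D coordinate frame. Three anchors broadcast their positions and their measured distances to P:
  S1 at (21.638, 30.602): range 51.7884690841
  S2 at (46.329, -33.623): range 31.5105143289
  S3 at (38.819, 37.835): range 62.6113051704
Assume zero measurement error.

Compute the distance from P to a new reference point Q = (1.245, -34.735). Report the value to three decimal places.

eq1: (x − 21.638)² + (y − 30.602)² = 51.7884690841²
eq2: (x − 46.329)² + (y + 33.623)² = 31.5105143289²
eq3: (x − 38.819)² + (y − 37.835)² = 62.6113051704²
eq3−eq2, eq3−eq1 (x²,y² cancel):
  15.020·x − 142.916·y = 3265.743406
  -34.362·x − 14.466·y = -295.586533
det = 15.020·-14.466 − -142.916·-34.362 = -5128.158912
x = (3265.743406·-14.466 − -142.916·-295.586533) / -5128.158912 = 17.449984
y = (15.020·-295.586533 − 3265.743406·-34.362) / -5128.158912 = -21.016854
|P − Q| = √((17.449984 − 1.245)² + (-21.016854 − -34.735)²) = 21.231793

21.232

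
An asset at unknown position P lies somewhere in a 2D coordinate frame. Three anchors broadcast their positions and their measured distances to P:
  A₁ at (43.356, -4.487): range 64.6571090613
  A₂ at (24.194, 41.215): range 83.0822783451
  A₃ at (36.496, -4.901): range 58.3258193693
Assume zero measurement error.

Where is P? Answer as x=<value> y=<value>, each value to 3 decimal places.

x=-15.182 y=-31.944

eq1: (x − 43.356)² + (y + 4.487)² = 64.6571090613²
eq2: (x − 24.194)² + (y − 41.215)² = 83.0822783451²
eq3: (x − 36.496)² + (y + 4.901)² = 58.3258193693²
eq3−eq2, eq3−eq1 (x²,y² cancel):
  -24.604·x + 92.232·y = -2572.715726
  13.720·x + 0.828·y = -234.742459
det = -24.604·0.828 − 92.232·13.720 = -1285.795152
x = (-2572.715726·0.828 − 92.232·-234.742459) / -1285.795152 = -15.181701
y = (-24.604·-234.742459 − -2572.715726·13.720) / -1285.795152 = -31.943862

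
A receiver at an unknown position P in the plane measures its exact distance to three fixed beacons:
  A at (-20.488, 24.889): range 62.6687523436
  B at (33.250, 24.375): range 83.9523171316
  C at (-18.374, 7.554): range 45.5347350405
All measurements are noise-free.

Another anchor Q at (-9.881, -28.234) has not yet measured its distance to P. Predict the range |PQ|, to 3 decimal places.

16.393

eq1: (x + 20.488)² + (y − 24.889)² = 62.6687523436²
eq2: (x − 33.250)² + (y − 24.375)² = 83.9523171316²
eq3: (x + 18.374)² + (y − 7.554)² = 45.5347350405²
eq1−eq3, eq1−eq2 (x²,y² cancel):
  4.228·x − 34.670·y = 1209.406752
  107.476·x − 1.028·y = -2460.136371
det = 4.228·-1.028 − -34.670·107.476 = 3721.846536
x = (1209.406752·-1.028 − -34.670·-2460.136371) / 3721.846536 = -23.250878
y = (4.228·-2460.136371 − 1209.406752·107.476) / 3721.846536 = -37.718819
|P − Q| = √((-23.250878 − -9.881)² + (-37.718819 − -28.234)²) = 16.392542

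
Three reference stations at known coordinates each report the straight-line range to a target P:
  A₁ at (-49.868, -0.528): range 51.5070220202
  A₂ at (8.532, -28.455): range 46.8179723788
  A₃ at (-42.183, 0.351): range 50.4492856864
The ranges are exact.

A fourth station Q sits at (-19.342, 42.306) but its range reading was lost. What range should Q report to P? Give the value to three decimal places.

eq1: (x + 49.868)² + (y + 0.528)² = 51.5070220202²
eq2: (x − 8.532)² + (y + 28.455)² = 46.8179723788²
eq3: (x + 42.183)² + (y − 0.351)² = 50.4492856864²
eq2−eq3, eq2−eq1 (x²,y² cancel):
  -101.430·x + 57.612·y = 543.838752
  -116.800·x + 55.854·y = 1143.563379
det = -101.430·55.854 − 57.612·-116.800 = 1063.810380
x = (543.838752·55.854 − 57.612·1143.563379) / 1063.810380 = -33.377568
y = (-101.430·1143.563379 − 543.838752·-116.800) / 1063.810380 = -49.323891
|P − Q| = √((-33.377568 − -19.342)² + (-49.323891 − 42.306)²) = 92.698620

92.699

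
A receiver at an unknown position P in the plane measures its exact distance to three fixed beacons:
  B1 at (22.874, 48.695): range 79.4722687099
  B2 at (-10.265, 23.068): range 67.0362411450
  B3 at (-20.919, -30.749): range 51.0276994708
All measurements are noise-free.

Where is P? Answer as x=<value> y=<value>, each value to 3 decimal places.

x=30.108 y=-30.447

eq1: (x − 22.874)² + (y − 48.695)² = 79.4722687099²
eq2: (x + 10.265)² + (y − 23.068)² = 67.0362411450²
eq3: (x + 20.919)² + (y + 30.749)² = 51.0276994708²
eq2−eq1, eq2−eq3 (x²,y² cancel):
  66.278·x + 51.254·y = 434.936185
  -21.308·x − 107.634·y = 2635.634227
det = 66.278·-107.634 − 51.254·-21.308 = -6041.646020
x = (434.936185·-107.634 − 51.254·2635.634227) / -6041.646020 = 30.107808
y = (66.278·2635.634227 − 434.936185·-21.308) / -6041.646020 = -30.447362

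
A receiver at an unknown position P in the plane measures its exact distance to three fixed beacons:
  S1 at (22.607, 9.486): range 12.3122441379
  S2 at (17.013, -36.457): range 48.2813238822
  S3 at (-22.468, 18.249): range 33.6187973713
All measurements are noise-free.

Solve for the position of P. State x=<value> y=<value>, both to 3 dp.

eq1: (x − 22.607)² + (y − 9.486)² = 12.3122441379²
eq2: (x − 17.013)² + (y + 36.457)² = 48.2813238822²
eq3: (x + 22.468)² + (y − 18.249)² = 33.6187973713²
eq2−eq1, eq2−eq3 (x²,y² cancel):
  11.188·x + 91.886·y = 1162.000507
  -78.962·x + 109.412·y = 420.144706
det = 11.188·109.412 − 91.886·-78.962 = 8479.603788
x = (1162.000507·109.412 − 91.886·420.144706) / 8479.603788 = 10.440509
y = (11.188·420.144706 − 1162.000507·-78.962) / 8479.603788 = 11.374879

x=10.441 y=11.375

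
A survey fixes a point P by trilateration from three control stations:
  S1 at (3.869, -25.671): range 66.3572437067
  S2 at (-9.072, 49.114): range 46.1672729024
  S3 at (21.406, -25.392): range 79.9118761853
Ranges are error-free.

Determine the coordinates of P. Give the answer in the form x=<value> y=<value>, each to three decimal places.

eq1: (x − 3.869)² + (y + 25.671)² = 66.3572437067²
eq2: (x + 9.072)² + (y − 49.114)² = 46.1672729024²
eq3: (x − 21.406)² + (y + 25.392)² = 79.9118761853²
eq2−eq3, eq2−eq1 (x²,y² cancel):
  60.956·x − 149.012·y = -5646.006548
  25.882·x − 149.570·y = -4092.383483
det = 60.956·-149.570 − -149.012·25.882 = -5260.460336
x = (-5646.006548·-149.570 − -149.012·-4092.383483) / -5260.460336 = -44.608064
y = (60.956·-4092.383483 − -5646.006548·25.882) / -5260.460336 = 19.641891

x=-44.608 y=19.642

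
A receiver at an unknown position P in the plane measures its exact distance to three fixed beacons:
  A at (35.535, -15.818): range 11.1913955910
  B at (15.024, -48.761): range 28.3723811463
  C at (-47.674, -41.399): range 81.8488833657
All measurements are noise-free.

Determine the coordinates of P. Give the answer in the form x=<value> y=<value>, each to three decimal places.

x=32.841 y=-26.680

eq1: (x − 35.535)² + (y + 15.818)² = 11.1913955910²
eq2: (x − 15.024)² + (y + 48.761)² = 28.3723811463²
eq3: (x + 47.674)² + (y + 41.399)² = 81.8488833657²
eq3−eq2, eq3−eq1 (x²,y² cancel):
  125.396·x − 14.724·y = 4510.915916
  166.418·x + 51.162·y = 4100.250245
det = 125.396·51.162 − -14.724·166.418 = 8865.848784
x = (4510.915916·51.162 − -14.724·4100.250245) / 8865.848784 = 32.840574
y = (125.396·4100.250245 − 4510.915916·166.418) / 8865.848784 = -26.680201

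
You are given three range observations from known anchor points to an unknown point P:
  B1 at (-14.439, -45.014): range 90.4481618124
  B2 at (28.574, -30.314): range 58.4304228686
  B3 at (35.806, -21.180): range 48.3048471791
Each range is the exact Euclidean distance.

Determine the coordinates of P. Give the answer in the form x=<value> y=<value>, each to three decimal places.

eq1: (x + 14.439)² + (y + 45.014)² = 90.4481618124²
eq2: (x − 28.574)² + (y + 30.314)² = 58.4304228686²
eq3: (x − 35.806)² + (y + 21.180)² = 48.3048471791²
eq3−eq2, eq3−eq1 (x²,y² cancel):
  -14.464·x − 18.268·y = -1076.006020
  -100.490·x − 47.668·y = -5343.428833
det = -14.464·-47.668 − -18.268·-100.490 = -1146.281368
x = (-1076.006020·-47.668 − -18.268·-5343.428833) / -1146.281368 = 40.411285
y = (-14.464·-5343.428833 − -1076.006020·-100.490) / -1146.281368 = 26.904817

x=40.411 y=26.905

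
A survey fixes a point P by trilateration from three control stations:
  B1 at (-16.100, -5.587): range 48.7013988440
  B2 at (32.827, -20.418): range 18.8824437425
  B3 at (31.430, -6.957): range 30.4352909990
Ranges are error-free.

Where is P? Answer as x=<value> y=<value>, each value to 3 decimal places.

eq1: (x + 16.100)² + (y + 5.587)² = 48.7013988440²
eq2: (x − 32.827)² + (y + 20.418)² = 18.8824437425²
eq3: (x − 31.430)² + (y + 6.957)² = 30.4352909990²
eq3−eq1, eq3−eq2 (x²,y² cancel):
  -95.060·x + 2.740·y = -2191.339491
  2.794·x − 26.922·y = 1028.022161
det = -95.060·-26.922 − 2.740·2.794 = 2551.549760
x = (-2191.339491·-26.922 − 2.740·1028.022161) / 2551.549760 = 22.017388
y = (-95.060·1028.022161 − -2191.339491·2.794) / 2551.549760 = -35.900215

x=22.017 y=-35.900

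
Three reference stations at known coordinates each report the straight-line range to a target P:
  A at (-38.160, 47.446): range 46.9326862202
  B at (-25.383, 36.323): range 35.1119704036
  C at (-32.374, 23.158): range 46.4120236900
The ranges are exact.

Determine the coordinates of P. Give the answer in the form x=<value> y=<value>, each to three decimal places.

x=8.697 y=44.775

eq1: (x + 38.160)² + (y − 47.446)² = 46.9326862202²
eq2: (x + 25.383)² + (y − 36.323)² = 35.1119704036²
eq3: (x + 32.374)² + (y − 23.158)² = 46.4120236900²
eq3−eq2, eq3−eq1 (x²,y² cancel):
  13.982·x + 26.330·y = 1300.513655
  -11.572·x + 48.576·y = 2074.338583
det = 13.982·48.576 − 26.330·-11.572 = 983.880392
x = (1300.513655·48.576 − 26.330·2074.338583) / 983.880392 = 8.696602
y = (13.982·2074.338583 − 1300.513655·-11.572) / 983.880392 = 44.774697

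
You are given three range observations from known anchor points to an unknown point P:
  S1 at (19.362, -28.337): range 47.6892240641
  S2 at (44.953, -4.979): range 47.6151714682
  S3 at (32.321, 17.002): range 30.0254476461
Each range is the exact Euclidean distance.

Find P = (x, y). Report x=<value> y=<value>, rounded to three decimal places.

eq1: (x − 19.362)² + (y + 28.337)² = 47.6892240641²
eq2: (x − 44.953)² + (y + 4.979)² = 47.6151714682²
eq3: (x − 32.321)² + (y − 17.002)² = 30.0254476461²
eq1−eq3, eq1−eq2 (x²,y² cancel):
  25.918·x + 90.678·y = 1528.577017
  51.182·x + 46.716·y = 874.747575
det = 25.918·46.716 − 90.678·51.182 = -3430.296108
x = (1528.577017·46.716 − 90.678·874.747575) / -3430.296108 = 2.306319
y = (25.918·874.747575 − 1528.577017·51.182) / -3430.296108 = 16.197996

x=2.306 y=16.198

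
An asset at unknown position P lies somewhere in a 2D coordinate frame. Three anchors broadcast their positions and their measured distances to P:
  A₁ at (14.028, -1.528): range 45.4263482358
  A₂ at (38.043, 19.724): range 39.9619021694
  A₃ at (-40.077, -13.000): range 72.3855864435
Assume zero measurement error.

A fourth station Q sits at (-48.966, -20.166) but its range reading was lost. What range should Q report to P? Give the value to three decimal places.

eq1: (x − 14.028)² + (y + 1.528)² = 45.4263482358²
eq2: (x − 38.043)² + (y − 19.724)² = 39.9619021694²
eq3: (x + 40.077)² + (y + 13.000)² = 72.3855864435²
eq1−eq2, eq1−eq3 (x²,y² cancel):
  48.030·x + 42.504·y = 2103.785946
  -108.210·x − 22.944·y = -1600.073650
det = 48.030·-22.944 − 42.504·-108.210 = 3497.357520
x = (2103.785946·-22.944 − 42.504·-1600.073650) / 3497.357520 = 5.644337
y = (48.030·-1600.073650 − 2103.785946·-108.210) / 3497.357520 = 43.118022
|P − Q| = √((5.644337 − -48.966)² + (43.118022 − -20.166)²) = 83.589212

83.589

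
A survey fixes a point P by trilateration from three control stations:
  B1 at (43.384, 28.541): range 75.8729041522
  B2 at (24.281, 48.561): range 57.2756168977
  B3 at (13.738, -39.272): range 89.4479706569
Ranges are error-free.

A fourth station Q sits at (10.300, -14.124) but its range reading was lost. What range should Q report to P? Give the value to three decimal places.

eq1: (x − 43.384)² + (y − 28.541)² = 75.8729041522²
eq2: (x − 24.281)² + (y − 48.561)² = 57.2756168977²
eq3: (x − 13.738)² + (y + 39.272)² = 89.4479706569²
eq1−eq3, eq1−eq2 (x²,y² cancel):
  -59.292·x − 135.626·y = -3209.979379
  -38.206·x + 40.040·y = 2727.178838
det = -59.292·40.040 − -135.626·-38.206 = -7555.778636
x = (-3209.979379·40.040 − -135.626·2727.178838) / -7555.778636 = -31.942278
y = (-59.292·2727.178838 − -3209.979379·-38.206) / -7555.778636 = 37.632172
|P − Q| = √((-31.942278 − 10.300)² + (37.632172 − -14.124)²) = 66.806522

66.807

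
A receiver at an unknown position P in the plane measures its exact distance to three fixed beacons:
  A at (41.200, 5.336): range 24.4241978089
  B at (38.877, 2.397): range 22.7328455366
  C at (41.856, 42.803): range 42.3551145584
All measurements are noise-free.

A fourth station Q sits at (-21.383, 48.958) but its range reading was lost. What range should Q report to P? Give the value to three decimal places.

eq1: (x − 41.200)² + (y − 5.336)² = 24.4241978089²
eq2: (x − 38.877)² + (y − 2.397)² = 22.7328455366²
eq3: (x − 41.856)² + (y − 42.803)² = 42.3551145584²
eq1−eq3, eq1−eq2 (x²,y² cancel):
  1.312·x + 74.934·y = 660.694358
  -4.646·x − 5.878·y = -128.986986
det = 1.312·-5.878 − 74.934·-4.646 = 340.431428
x = (660.694358·-5.878 − 74.934·-128.986986) / 340.431428 = 16.984182
y = (1.312·-128.986986 − 660.694358·-4.646) / 340.431428 = 8.519645
|P − Q| = √((16.984182 − -21.383)² + (8.519645 − 48.958)²) = 55.743172

55.743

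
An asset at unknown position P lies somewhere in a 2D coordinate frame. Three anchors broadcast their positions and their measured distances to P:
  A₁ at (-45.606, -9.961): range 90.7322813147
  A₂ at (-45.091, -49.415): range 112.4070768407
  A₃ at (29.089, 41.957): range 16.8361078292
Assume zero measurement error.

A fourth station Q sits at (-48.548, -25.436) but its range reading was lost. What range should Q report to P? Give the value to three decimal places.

100.585

eq1: (x + 45.606)² + (y + 9.961)² = 90.7322813147²
eq2: (x + 45.091)² + (y + 49.415)² = 112.4070768407²
eq3: (x − 29.089)² + (y − 41.957)² = 16.8361078292²
eq3−eq2, eq3−eq1 (x²,y² cancel):
  -148.360·x − 182.744·y = -10483.415661
  -149.390·x − 103.836·y = -8376.323359
det = -148.360·-103.836 − -182.744·-149.390 = -11895.017200
x = (-10483.415661·-103.836 − -182.744·-8376.323359) / -11895.017200 = 37.172446
y = (-148.360·-8376.323359 − -10483.415661·-149.390) / -11895.017200 = 27.188370
|P − Q| = √((37.172446 − -48.548)² + (27.188370 − -25.436)²) = 100.584886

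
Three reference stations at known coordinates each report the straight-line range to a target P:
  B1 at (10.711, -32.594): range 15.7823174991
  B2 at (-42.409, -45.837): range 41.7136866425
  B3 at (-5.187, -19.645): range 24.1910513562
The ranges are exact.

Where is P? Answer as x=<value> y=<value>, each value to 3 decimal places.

eq1: (x − 10.711)² + (y + 32.594)² = 15.7823174991²
eq2: (x + 42.409)² + (y + 45.837)² = 41.7136866425²
eq3: (x + 5.187)² + (y + 19.645)² = 24.1910513562²
eq3−eq2, eq3−eq1 (x²,y² cancel):
  -74.444·x − 52.384·y = 2331.898168
  31.796·x − 25.898·y = 1100.388783
det = -74.444·-25.898 − -52.384·31.796 = 3593.552376
x = (2331.898168·-25.898 − -52.384·1100.388783) / 3593.552376 = -0.764907
y = (-74.444·1100.388783 − 2331.898168·31.796) / 3593.552376 = -43.428441

x=-0.765 y=-43.428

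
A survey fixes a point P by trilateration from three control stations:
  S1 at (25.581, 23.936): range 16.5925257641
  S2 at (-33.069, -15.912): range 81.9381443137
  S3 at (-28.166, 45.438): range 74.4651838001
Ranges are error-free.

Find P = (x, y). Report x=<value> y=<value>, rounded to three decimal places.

eq1: (x − 25.581)² + (y − 23.936)² = 16.5925257641²
eq2: (x + 33.069)² + (y + 15.912)² = 81.9381443137²
eq3: (x + 28.166)² + (y − 45.438)² = 74.4651838001²
eq3−eq1, eq3−eq2 (x²,y² cancel):
  107.494·x − 43.004·y = 3639.135944
  -9.806·x − 122.700·y = -2679.980790
det = 107.494·-122.700 − -43.004·-9.806 = -13611.211024
x = (3639.135944·-122.700 − -43.004·-2679.980790) / -13611.211024 = 41.272733
y = (107.494·-2679.980790 − 3639.135944·-9.806) / -13611.211024 = 18.543279

x=41.273 y=18.543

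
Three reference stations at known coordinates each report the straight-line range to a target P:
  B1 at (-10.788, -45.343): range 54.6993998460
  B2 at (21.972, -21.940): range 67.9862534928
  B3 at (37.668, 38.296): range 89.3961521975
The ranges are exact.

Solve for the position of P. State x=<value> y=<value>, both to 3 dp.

eq1: (x + 10.788)² + (y + 45.343)² = 54.6993998460²
eq2: (x − 21.972)² + (y + 21.940)² = 67.9862534928²
eq3: (x − 37.668)² + (y − 38.296)² = 89.3961521975²
eq2−eq3, eq2−eq1 (x²,y² cancel):
  31.392·x + 120.472·y = -1448.211908
  -65.520·x − 46.806·y = 2838.342529
det = 31.392·-46.806 − 120.472·-65.520 = 6423.991488
x = (-1448.211908·-46.806 − 120.472·2838.342529) / 6423.991488 = -42.676861
y = (31.392·2838.342529 − -1448.211908·-65.520) / 6423.991488 = -0.900623

x=-42.677 y=-0.901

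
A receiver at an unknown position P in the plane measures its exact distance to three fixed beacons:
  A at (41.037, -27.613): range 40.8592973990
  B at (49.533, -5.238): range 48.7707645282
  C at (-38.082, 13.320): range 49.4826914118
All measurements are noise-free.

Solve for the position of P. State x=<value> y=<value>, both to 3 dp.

eq1: (x − 41.037)² + (y + 27.613)² = 40.8592973990²
eq2: (x − 49.533)² + (y + 5.238)² = 48.7707645282²
eq3: (x + 38.082)² + (y − 13.320)² = 49.4826914118²
eq2−eq3, eq2−eq1 (x²,y² cancel):
  -175.230·x + 37.116·y = -923.242886
  -16.992·x − 44.750·y = 674.663694
det = -175.230·-44.750 − 37.116·-16.992 = 8472.217572
x = (-923.242886·-44.750 − 37.116·674.663694) / 8472.217572 = 1.920902
y = (-175.230·674.663694 − -923.242886·-16.992) / 8472.217572 = -15.805668

x=1.921 y=-15.806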